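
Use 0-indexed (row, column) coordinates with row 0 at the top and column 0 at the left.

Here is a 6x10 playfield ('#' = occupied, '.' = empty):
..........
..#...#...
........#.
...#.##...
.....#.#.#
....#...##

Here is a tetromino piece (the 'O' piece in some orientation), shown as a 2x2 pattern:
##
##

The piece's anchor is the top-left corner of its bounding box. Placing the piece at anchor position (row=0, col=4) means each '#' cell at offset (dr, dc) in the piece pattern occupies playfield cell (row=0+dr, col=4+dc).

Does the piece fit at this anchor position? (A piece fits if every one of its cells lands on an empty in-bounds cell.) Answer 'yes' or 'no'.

Check each piece cell at anchor (0, 4):
  offset (0,0) -> (0,4): empty -> OK
  offset (0,1) -> (0,5): empty -> OK
  offset (1,0) -> (1,4): empty -> OK
  offset (1,1) -> (1,5): empty -> OK
All cells valid: yes

Answer: yes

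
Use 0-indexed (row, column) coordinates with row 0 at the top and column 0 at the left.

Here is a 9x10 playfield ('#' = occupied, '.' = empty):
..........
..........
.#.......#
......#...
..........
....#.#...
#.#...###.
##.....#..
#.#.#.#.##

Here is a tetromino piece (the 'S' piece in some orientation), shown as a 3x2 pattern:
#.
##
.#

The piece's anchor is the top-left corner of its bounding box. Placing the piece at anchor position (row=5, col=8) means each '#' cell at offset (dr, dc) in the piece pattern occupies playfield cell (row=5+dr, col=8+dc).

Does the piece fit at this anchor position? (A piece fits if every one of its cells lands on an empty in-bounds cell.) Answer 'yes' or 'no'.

Check each piece cell at anchor (5, 8):
  offset (0,0) -> (5,8): empty -> OK
  offset (1,0) -> (6,8): occupied ('#') -> FAIL
  offset (1,1) -> (6,9): empty -> OK
  offset (2,1) -> (7,9): empty -> OK
All cells valid: no

Answer: no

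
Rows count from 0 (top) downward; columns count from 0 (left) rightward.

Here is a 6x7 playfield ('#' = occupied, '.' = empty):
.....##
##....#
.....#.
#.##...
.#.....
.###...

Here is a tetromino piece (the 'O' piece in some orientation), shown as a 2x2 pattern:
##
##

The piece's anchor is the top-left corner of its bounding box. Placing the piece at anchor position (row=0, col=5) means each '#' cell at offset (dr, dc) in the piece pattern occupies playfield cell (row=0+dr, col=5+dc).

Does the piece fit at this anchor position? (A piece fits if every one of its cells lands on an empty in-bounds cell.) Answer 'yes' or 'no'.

Answer: no

Derivation:
Check each piece cell at anchor (0, 5):
  offset (0,0) -> (0,5): occupied ('#') -> FAIL
  offset (0,1) -> (0,6): occupied ('#') -> FAIL
  offset (1,0) -> (1,5): empty -> OK
  offset (1,1) -> (1,6): occupied ('#') -> FAIL
All cells valid: no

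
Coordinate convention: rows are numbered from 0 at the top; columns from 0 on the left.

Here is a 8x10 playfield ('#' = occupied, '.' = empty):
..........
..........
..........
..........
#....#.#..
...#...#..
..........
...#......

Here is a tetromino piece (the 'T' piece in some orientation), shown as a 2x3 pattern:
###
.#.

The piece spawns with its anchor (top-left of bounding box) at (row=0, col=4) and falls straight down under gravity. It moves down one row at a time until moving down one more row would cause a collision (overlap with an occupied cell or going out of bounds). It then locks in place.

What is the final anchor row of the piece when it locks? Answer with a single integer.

Answer: 2

Derivation:
Spawn at (row=0, col=4). Try each row:
  row 0: fits
  row 1: fits
  row 2: fits
  row 3: blocked -> lock at row 2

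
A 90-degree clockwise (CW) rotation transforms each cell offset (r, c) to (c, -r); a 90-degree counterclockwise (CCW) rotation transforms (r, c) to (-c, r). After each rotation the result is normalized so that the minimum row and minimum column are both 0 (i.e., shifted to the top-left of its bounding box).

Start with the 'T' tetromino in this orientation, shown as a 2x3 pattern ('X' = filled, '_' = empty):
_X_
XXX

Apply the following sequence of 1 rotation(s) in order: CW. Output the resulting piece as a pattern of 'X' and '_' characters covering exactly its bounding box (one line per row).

Start:
_X_
XXX
After rotation 1 (CW):
X_
XX
X_

Answer: X_
XX
X_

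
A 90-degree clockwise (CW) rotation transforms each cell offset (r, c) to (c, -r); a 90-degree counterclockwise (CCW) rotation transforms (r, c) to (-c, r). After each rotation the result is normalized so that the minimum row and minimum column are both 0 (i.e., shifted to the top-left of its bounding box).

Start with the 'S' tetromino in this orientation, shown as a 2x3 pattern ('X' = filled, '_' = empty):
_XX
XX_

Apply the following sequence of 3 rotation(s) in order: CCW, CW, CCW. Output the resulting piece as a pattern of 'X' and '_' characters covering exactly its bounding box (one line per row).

Start:
_XX
XX_
After rotation 1 (CCW):
X_
XX
_X
After rotation 2 (CW):
_XX
XX_
After rotation 3 (CCW):
X_
XX
_X

Answer: X_
XX
_X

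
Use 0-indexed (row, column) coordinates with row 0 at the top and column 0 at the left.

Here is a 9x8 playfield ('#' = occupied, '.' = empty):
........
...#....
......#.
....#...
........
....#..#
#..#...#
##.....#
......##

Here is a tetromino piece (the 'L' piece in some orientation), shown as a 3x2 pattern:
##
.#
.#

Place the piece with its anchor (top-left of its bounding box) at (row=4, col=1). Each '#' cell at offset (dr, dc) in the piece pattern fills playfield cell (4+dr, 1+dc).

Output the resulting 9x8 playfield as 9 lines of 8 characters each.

Fill (4+0,1+0) = (4,1)
Fill (4+0,1+1) = (4,2)
Fill (4+1,1+1) = (5,2)
Fill (4+2,1+1) = (6,2)

Answer: ........
...#....
......#.
....#...
.##.....
..#.#..#
#.##...#
##.....#
......##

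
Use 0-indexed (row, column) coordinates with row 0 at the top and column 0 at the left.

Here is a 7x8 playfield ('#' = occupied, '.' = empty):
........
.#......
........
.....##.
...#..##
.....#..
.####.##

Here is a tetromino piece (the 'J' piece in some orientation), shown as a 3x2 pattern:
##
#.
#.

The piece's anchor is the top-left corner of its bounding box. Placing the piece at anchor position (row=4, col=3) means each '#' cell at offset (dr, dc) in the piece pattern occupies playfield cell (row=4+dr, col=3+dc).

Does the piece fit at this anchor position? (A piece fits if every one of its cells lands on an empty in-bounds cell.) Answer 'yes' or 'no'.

Answer: no

Derivation:
Check each piece cell at anchor (4, 3):
  offset (0,0) -> (4,3): occupied ('#') -> FAIL
  offset (0,1) -> (4,4): empty -> OK
  offset (1,0) -> (5,3): empty -> OK
  offset (2,0) -> (6,3): occupied ('#') -> FAIL
All cells valid: no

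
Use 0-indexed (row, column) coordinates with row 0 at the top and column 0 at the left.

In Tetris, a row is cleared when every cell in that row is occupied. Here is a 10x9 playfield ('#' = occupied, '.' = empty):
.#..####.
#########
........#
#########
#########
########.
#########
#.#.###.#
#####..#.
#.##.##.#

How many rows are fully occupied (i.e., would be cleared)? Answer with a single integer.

Check each row:
  row 0: 4 empty cells -> not full
  row 1: 0 empty cells -> FULL (clear)
  row 2: 8 empty cells -> not full
  row 3: 0 empty cells -> FULL (clear)
  row 4: 0 empty cells -> FULL (clear)
  row 5: 1 empty cell -> not full
  row 6: 0 empty cells -> FULL (clear)
  row 7: 3 empty cells -> not full
  row 8: 3 empty cells -> not full
  row 9: 3 empty cells -> not full
Total rows cleared: 4

Answer: 4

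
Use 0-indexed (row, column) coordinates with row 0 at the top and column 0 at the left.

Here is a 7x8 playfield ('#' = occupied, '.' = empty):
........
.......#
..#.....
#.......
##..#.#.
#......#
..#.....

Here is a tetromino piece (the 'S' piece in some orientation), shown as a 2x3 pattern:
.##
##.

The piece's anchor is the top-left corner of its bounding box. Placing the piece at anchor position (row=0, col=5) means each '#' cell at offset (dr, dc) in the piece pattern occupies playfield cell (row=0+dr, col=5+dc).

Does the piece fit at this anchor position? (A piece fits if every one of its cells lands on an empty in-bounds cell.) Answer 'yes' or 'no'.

Check each piece cell at anchor (0, 5):
  offset (0,1) -> (0,6): empty -> OK
  offset (0,2) -> (0,7): empty -> OK
  offset (1,0) -> (1,5): empty -> OK
  offset (1,1) -> (1,6): empty -> OK
All cells valid: yes

Answer: yes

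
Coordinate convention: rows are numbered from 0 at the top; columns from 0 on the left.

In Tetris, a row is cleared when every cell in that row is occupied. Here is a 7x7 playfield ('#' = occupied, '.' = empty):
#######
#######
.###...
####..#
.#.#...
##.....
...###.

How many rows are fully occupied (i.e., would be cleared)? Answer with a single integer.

Check each row:
  row 0: 0 empty cells -> FULL (clear)
  row 1: 0 empty cells -> FULL (clear)
  row 2: 4 empty cells -> not full
  row 3: 2 empty cells -> not full
  row 4: 5 empty cells -> not full
  row 5: 5 empty cells -> not full
  row 6: 4 empty cells -> not full
Total rows cleared: 2

Answer: 2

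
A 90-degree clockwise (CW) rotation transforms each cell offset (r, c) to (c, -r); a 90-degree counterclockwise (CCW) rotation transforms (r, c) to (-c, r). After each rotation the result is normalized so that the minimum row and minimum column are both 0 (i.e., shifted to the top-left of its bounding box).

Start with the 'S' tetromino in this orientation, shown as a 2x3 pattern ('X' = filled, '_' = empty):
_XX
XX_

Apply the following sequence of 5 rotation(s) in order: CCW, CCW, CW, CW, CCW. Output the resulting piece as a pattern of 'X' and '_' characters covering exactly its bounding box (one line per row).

Start:
_XX
XX_
After rotation 1 (CCW):
X_
XX
_X
After rotation 2 (CCW):
_XX
XX_
After rotation 3 (CW):
X_
XX
_X
After rotation 4 (CW):
_XX
XX_
After rotation 5 (CCW):
X_
XX
_X

Answer: X_
XX
_X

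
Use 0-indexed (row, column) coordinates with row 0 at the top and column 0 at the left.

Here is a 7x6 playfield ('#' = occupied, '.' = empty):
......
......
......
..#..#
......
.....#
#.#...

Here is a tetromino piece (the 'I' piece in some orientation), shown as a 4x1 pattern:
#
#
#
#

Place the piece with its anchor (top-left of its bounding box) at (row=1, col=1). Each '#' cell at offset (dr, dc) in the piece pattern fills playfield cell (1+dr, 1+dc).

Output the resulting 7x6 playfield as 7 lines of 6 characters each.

Answer: ......
.#....
.#....
.##..#
.#....
.....#
#.#...

Derivation:
Fill (1+0,1+0) = (1,1)
Fill (1+1,1+0) = (2,1)
Fill (1+2,1+0) = (3,1)
Fill (1+3,1+0) = (4,1)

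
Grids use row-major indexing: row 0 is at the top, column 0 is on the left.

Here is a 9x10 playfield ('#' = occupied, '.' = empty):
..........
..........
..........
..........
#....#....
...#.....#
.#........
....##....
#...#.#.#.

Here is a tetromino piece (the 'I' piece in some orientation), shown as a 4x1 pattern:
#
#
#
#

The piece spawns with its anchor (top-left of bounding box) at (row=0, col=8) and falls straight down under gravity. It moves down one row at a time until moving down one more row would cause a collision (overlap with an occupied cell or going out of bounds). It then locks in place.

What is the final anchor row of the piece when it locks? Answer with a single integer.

Spawn at (row=0, col=8). Try each row:
  row 0: fits
  row 1: fits
  row 2: fits
  row 3: fits
  row 4: fits
  row 5: blocked -> lock at row 4

Answer: 4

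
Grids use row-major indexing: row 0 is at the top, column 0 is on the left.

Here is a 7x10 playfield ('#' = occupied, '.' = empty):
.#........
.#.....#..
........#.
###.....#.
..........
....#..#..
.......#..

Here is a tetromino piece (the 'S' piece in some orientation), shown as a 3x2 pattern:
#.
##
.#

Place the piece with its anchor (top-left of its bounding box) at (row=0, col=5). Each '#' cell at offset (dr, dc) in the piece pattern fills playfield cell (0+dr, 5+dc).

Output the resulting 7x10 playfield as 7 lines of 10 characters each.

Fill (0+0,5+0) = (0,5)
Fill (0+1,5+0) = (1,5)
Fill (0+1,5+1) = (1,6)
Fill (0+2,5+1) = (2,6)

Answer: .#...#....
.#...###..
......#.#.
###.....#.
..........
....#..#..
.......#..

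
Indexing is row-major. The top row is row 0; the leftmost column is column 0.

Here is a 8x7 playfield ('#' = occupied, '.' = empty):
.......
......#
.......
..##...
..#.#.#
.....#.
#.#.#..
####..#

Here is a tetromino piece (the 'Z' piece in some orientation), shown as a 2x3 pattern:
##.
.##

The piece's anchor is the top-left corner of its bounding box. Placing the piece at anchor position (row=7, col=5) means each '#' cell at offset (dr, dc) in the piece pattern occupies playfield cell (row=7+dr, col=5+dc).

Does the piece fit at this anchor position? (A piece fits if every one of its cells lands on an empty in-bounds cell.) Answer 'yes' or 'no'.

Check each piece cell at anchor (7, 5):
  offset (0,0) -> (7,5): empty -> OK
  offset (0,1) -> (7,6): occupied ('#') -> FAIL
  offset (1,1) -> (8,6): out of bounds -> FAIL
  offset (1,2) -> (8,7): out of bounds -> FAIL
All cells valid: no

Answer: no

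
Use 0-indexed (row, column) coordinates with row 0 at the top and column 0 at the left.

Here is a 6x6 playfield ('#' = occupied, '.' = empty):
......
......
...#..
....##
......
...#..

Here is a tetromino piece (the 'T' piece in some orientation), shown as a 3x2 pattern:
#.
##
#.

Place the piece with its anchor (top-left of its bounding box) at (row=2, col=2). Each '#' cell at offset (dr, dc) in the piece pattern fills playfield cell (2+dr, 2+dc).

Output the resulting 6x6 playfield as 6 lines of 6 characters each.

Answer: ......
......
..##..
..####
..#...
...#..

Derivation:
Fill (2+0,2+0) = (2,2)
Fill (2+1,2+0) = (3,2)
Fill (2+1,2+1) = (3,3)
Fill (2+2,2+0) = (4,2)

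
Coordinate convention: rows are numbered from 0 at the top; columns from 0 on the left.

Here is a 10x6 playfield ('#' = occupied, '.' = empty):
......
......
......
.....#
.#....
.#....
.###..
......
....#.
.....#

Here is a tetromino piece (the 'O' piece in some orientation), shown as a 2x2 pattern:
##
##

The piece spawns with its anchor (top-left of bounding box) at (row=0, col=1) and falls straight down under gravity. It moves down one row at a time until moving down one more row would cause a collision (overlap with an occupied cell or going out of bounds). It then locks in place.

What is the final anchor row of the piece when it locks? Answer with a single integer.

Spawn at (row=0, col=1). Try each row:
  row 0: fits
  row 1: fits
  row 2: fits
  row 3: blocked -> lock at row 2

Answer: 2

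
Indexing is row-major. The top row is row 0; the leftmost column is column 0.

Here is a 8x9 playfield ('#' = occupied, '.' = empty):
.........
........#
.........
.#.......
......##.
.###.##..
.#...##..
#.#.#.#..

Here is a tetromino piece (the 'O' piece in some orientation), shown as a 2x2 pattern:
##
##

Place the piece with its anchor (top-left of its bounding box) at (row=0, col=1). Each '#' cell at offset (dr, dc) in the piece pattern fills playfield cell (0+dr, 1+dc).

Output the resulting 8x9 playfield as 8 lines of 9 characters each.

Fill (0+0,1+0) = (0,1)
Fill (0+0,1+1) = (0,2)
Fill (0+1,1+0) = (1,1)
Fill (0+1,1+1) = (1,2)

Answer: .##......
.##.....#
.........
.#.......
......##.
.###.##..
.#...##..
#.#.#.#..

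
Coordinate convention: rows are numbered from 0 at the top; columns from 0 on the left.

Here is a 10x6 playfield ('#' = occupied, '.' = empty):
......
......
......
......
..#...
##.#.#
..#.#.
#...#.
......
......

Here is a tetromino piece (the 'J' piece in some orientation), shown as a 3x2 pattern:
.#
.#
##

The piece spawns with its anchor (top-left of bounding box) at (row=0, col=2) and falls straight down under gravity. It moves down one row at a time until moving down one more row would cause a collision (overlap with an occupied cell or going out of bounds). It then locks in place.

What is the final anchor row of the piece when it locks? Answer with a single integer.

Spawn at (row=0, col=2). Try each row:
  row 0: fits
  row 1: fits
  row 2: blocked -> lock at row 1

Answer: 1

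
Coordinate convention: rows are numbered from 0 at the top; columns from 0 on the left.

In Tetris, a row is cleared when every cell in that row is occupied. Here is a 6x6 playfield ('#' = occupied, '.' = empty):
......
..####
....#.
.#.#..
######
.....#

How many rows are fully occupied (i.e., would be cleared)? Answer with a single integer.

Answer: 1

Derivation:
Check each row:
  row 0: 6 empty cells -> not full
  row 1: 2 empty cells -> not full
  row 2: 5 empty cells -> not full
  row 3: 4 empty cells -> not full
  row 4: 0 empty cells -> FULL (clear)
  row 5: 5 empty cells -> not full
Total rows cleared: 1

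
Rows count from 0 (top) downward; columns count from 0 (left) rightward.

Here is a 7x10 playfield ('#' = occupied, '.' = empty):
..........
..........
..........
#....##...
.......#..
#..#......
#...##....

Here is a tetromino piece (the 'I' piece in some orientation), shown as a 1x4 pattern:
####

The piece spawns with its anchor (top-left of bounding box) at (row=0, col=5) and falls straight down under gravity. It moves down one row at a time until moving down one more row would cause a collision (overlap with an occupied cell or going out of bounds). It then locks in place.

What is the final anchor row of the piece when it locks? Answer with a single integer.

Answer: 2

Derivation:
Spawn at (row=0, col=5). Try each row:
  row 0: fits
  row 1: fits
  row 2: fits
  row 3: blocked -> lock at row 2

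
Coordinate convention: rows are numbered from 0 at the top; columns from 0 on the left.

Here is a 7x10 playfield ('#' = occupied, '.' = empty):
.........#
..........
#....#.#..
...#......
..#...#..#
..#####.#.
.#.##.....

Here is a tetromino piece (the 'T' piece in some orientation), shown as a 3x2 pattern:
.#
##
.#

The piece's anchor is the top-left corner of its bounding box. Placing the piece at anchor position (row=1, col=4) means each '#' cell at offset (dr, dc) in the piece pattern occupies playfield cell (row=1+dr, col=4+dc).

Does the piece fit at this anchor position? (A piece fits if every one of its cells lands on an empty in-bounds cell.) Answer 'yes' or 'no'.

Answer: no

Derivation:
Check each piece cell at anchor (1, 4):
  offset (0,1) -> (1,5): empty -> OK
  offset (1,0) -> (2,4): empty -> OK
  offset (1,1) -> (2,5): occupied ('#') -> FAIL
  offset (2,1) -> (3,5): empty -> OK
All cells valid: no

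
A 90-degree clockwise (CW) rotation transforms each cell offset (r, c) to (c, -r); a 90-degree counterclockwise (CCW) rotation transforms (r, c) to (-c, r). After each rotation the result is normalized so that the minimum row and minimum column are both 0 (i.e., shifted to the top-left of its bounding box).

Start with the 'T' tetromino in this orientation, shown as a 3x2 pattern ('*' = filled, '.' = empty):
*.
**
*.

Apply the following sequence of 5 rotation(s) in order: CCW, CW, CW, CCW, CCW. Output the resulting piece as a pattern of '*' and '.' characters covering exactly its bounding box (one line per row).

Answer: .*.
***

Derivation:
Start:
*.
**
*.
After rotation 1 (CCW):
.*.
***
After rotation 2 (CW):
*.
**
*.
After rotation 3 (CW):
***
.*.
After rotation 4 (CCW):
*.
**
*.
After rotation 5 (CCW):
.*.
***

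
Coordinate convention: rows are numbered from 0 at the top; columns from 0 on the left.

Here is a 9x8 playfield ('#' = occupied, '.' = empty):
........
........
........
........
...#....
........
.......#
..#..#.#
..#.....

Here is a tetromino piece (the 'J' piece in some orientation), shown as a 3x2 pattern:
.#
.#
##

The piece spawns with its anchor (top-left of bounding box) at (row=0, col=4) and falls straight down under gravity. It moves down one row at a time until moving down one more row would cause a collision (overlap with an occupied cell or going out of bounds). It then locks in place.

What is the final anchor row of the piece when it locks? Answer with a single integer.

Spawn at (row=0, col=4). Try each row:
  row 0: fits
  row 1: fits
  row 2: fits
  row 3: fits
  row 4: fits
  row 5: blocked -> lock at row 4

Answer: 4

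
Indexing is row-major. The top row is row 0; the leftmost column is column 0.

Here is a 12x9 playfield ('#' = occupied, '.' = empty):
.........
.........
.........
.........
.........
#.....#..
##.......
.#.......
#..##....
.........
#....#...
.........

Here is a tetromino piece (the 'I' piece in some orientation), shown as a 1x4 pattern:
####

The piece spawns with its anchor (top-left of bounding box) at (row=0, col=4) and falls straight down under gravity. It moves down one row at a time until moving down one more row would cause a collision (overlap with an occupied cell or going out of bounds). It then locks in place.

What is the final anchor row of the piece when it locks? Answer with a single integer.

Answer: 4

Derivation:
Spawn at (row=0, col=4). Try each row:
  row 0: fits
  row 1: fits
  row 2: fits
  row 3: fits
  row 4: fits
  row 5: blocked -> lock at row 4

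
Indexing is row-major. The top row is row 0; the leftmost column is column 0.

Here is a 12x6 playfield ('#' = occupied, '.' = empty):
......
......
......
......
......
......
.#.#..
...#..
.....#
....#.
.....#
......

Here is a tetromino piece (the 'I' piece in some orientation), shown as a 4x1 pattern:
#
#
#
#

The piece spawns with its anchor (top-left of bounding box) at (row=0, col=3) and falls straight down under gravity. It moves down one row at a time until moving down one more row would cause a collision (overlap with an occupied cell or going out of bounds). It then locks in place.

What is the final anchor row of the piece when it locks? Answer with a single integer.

Spawn at (row=0, col=3). Try each row:
  row 0: fits
  row 1: fits
  row 2: fits
  row 3: blocked -> lock at row 2

Answer: 2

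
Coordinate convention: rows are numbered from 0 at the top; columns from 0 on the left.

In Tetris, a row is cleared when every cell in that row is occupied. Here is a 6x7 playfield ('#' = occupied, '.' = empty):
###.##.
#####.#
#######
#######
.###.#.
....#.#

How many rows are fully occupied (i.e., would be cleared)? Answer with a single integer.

Answer: 2

Derivation:
Check each row:
  row 0: 2 empty cells -> not full
  row 1: 1 empty cell -> not full
  row 2: 0 empty cells -> FULL (clear)
  row 3: 0 empty cells -> FULL (clear)
  row 4: 3 empty cells -> not full
  row 5: 5 empty cells -> not full
Total rows cleared: 2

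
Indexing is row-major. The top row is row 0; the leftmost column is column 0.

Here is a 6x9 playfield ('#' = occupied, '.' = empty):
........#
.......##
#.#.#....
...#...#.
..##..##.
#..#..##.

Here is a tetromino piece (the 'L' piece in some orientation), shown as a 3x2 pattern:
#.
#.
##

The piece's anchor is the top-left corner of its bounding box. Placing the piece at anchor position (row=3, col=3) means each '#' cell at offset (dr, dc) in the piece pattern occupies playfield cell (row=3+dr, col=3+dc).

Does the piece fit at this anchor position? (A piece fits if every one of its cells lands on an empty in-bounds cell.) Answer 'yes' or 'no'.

Check each piece cell at anchor (3, 3):
  offset (0,0) -> (3,3): occupied ('#') -> FAIL
  offset (1,0) -> (4,3): occupied ('#') -> FAIL
  offset (2,0) -> (5,3): occupied ('#') -> FAIL
  offset (2,1) -> (5,4): empty -> OK
All cells valid: no

Answer: no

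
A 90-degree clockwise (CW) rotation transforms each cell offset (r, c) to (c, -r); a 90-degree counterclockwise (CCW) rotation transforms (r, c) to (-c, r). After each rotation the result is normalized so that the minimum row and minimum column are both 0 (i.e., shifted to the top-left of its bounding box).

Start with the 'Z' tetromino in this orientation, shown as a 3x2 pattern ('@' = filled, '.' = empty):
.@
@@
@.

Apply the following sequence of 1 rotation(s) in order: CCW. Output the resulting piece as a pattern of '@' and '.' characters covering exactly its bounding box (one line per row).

Start:
.@
@@
@.
After rotation 1 (CCW):
@@.
.@@

Answer: @@.
.@@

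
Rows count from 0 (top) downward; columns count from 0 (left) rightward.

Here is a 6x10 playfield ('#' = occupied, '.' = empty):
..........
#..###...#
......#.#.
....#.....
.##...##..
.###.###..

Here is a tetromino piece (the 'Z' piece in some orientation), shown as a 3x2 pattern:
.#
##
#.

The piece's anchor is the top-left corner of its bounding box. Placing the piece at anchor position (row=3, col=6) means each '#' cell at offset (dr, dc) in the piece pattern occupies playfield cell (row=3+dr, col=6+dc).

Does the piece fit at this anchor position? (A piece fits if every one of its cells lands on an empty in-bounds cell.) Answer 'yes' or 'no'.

Check each piece cell at anchor (3, 6):
  offset (0,1) -> (3,7): empty -> OK
  offset (1,0) -> (4,6): occupied ('#') -> FAIL
  offset (1,1) -> (4,7): occupied ('#') -> FAIL
  offset (2,0) -> (5,6): occupied ('#') -> FAIL
All cells valid: no

Answer: no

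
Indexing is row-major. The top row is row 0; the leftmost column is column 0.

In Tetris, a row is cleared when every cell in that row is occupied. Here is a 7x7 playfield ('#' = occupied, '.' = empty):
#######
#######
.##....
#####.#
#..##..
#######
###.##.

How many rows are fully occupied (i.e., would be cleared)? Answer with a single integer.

Answer: 3

Derivation:
Check each row:
  row 0: 0 empty cells -> FULL (clear)
  row 1: 0 empty cells -> FULL (clear)
  row 2: 5 empty cells -> not full
  row 3: 1 empty cell -> not full
  row 4: 4 empty cells -> not full
  row 5: 0 empty cells -> FULL (clear)
  row 6: 2 empty cells -> not full
Total rows cleared: 3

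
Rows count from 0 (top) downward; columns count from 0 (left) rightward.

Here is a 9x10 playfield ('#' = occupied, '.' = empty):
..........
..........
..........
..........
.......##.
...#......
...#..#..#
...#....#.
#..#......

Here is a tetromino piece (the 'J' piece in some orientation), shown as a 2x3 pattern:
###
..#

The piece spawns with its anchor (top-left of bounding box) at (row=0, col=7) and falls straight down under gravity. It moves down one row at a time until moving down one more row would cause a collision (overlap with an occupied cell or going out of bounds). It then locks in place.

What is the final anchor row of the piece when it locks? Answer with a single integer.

Spawn at (row=0, col=7). Try each row:
  row 0: fits
  row 1: fits
  row 2: fits
  row 3: fits
  row 4: blocked -> lock at row 3

Answer: 3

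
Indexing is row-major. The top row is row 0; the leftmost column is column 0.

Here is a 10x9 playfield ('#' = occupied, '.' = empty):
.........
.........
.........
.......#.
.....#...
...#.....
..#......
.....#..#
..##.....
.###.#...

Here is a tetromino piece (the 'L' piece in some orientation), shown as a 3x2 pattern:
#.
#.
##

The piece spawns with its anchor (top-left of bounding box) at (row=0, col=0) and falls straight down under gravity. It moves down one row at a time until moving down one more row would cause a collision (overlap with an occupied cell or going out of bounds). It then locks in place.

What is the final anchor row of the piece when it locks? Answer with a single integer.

Answer: 6

Derivation:
Spawn at (row=0, col=0). Try each row:
  row 0: fits
  row 1: fits
  row 2: fits
  row 3: fits
  row 4: fits
  row 5: fits
  row 6: fits
  row 7: blocked -> lock at row 6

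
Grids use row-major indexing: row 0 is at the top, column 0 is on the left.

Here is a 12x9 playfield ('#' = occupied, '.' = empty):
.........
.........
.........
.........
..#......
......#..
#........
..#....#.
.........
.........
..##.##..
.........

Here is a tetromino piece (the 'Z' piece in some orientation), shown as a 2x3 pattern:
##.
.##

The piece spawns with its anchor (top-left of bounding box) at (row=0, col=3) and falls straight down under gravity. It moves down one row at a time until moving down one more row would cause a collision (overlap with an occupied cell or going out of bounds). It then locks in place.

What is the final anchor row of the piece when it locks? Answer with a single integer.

Spawn at (row=0, col=3). Try each row:
  row 0: fits
  row 1: fits
  row 2: fits
  row 3: fits
  row 4: fits
  row 5: fits
  row 6: fits
  row 7: fits
  row 8: fits
  row 9: blocked -> lock at row 8

Answer: 8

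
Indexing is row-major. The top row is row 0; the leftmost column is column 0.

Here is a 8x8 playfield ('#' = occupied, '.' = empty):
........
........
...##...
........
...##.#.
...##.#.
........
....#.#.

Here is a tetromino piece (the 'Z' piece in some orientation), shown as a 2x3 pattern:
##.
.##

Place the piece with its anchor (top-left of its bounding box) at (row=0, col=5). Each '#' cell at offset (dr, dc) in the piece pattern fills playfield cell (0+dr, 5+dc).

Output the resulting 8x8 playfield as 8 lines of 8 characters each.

Answer: .....##.
......##
...##...
........
...##.#.
...##.#.
........
....#.#.

Derivation:
Fill (0+0,5+0) = (0,5)
Fill (0+0,5+1) = (0,6)
Fill (0+1,5+1) = (1,6)
Fill (0+1,5+2) = (1,7)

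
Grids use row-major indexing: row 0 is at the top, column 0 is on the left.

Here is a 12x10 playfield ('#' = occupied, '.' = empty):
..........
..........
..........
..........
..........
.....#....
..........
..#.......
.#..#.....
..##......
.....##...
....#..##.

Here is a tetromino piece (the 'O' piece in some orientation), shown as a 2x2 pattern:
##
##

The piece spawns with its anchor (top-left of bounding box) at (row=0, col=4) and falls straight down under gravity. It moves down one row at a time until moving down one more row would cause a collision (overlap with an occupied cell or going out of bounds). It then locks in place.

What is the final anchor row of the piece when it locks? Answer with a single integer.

Spawn at (row=0, col=4). Try each row:
  row 0: fits
  row 1: fits
  row 2: fits
  row 3: fits
  row 4: blocked -> lock at row 3

Answer: 3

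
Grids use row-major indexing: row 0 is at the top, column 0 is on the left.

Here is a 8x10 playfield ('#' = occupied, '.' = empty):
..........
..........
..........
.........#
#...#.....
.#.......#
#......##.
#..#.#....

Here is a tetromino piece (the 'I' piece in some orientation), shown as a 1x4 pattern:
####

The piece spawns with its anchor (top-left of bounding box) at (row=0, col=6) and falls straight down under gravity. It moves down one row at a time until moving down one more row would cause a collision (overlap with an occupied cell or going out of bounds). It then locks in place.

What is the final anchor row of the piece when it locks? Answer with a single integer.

Answer: 2

Derivation:
Spawn at (row=0, col=6). Try each row:
  row 0: fits
  row 1: fits
  row 2: fits
  row 3: blocked -> lock at row 2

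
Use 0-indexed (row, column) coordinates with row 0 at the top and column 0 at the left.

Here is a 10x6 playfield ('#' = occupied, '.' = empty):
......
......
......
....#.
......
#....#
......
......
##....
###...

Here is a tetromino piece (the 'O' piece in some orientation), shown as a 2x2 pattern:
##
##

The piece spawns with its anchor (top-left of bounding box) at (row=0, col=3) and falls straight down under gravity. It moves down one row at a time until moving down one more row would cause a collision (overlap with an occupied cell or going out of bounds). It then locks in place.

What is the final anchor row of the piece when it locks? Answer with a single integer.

Spawn at (row=0, col=3). Try each row:
  row 0: fits
  row 1: fits
  row 2: blocked -> lock at row 1

Answer: 1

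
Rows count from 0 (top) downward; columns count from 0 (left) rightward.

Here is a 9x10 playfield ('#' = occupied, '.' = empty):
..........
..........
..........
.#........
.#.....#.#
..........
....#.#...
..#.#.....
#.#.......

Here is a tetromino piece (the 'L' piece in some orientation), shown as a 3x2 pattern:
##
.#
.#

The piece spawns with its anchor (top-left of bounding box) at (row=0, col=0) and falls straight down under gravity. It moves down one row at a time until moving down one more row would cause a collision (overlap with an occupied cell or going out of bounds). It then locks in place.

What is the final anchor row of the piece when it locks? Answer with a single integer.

Answer: 0

Derivation:
Spawn at (row=0, col=0). Try each row:
  row 0: fits
  row 1: blocked -> lock at row 0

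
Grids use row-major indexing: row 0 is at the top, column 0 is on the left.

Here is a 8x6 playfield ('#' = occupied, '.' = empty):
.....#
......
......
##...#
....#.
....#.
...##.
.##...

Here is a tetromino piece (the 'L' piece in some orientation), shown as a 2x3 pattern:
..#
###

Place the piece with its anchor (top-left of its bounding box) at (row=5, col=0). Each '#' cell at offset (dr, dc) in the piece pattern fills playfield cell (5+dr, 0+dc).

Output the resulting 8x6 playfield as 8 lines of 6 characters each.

Answer: .....#
......
......
##...#
....#.
..#.#.
#####.
.##...

Derivation:
Fill (5+0,0+2) = (5,2)
Fill (5+1,0+0) = (6,0)
Fill (5+1,0+1) = (6,1)
Fill (5+1,0+2) = (6,2)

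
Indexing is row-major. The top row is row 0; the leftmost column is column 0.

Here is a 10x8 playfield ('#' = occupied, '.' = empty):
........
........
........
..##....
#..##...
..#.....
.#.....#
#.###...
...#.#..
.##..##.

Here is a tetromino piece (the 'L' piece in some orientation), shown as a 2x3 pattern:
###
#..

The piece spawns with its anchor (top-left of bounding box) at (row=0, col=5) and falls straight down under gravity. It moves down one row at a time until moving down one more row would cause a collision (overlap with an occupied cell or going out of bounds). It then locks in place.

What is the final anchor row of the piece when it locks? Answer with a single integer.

Answer: 5

Derivation:
Spawn at (row=0, col=5). Try each row:
  row 0: fits
  row 1: fits
  row 2: fits
  row 3: fits
  row 4: fits
  row 5: fits
  row 6: blocked -> lock at row 5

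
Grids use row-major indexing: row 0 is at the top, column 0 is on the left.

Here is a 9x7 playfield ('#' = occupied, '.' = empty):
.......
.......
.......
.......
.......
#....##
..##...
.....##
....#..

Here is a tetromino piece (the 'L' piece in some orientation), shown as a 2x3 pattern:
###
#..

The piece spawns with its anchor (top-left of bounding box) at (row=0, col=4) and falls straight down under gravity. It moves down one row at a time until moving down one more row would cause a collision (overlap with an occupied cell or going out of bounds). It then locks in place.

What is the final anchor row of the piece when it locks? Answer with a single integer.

Answer: 4

Derivation:
Spawn at (row=0, col=4). Try each row:
  row 0: fits
  row 1: fits
  row 2: fits
  row 3: fits
  row 4: fits
  row 5: blocked -> lock at row 4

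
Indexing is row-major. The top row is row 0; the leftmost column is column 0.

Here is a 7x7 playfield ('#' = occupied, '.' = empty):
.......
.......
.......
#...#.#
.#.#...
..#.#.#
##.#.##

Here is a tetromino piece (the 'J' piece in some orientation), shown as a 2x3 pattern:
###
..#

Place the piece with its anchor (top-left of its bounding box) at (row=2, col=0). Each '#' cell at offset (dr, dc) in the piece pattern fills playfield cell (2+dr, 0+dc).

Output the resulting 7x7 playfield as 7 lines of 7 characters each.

Answer: .......
.......
###....
#.#.#.#
.#.#...
..#.#.#
##.#.##

Derivation:
Fill (2+0,0+0) = (2,0)
Fill (2+0,0+1) = (2,1)
Fill (2+0,0+2) = (2,2)
Fill (2+1,0+2) = (3,2)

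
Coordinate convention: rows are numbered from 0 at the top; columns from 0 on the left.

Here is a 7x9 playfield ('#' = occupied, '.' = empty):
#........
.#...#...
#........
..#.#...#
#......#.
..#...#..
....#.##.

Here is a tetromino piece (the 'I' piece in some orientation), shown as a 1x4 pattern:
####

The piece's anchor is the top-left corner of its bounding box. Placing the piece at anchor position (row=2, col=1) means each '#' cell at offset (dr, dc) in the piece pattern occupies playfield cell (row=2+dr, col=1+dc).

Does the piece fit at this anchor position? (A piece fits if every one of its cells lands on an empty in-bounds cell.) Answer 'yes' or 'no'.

Answer: yes

Derivation:
Check each piece cell at anchor (2, 1):
  offset (0,0) -> (2,1): empty -> OK
  offset (0,1) -> (2,2): empty -> OK
  offset (0,2) -> (2,3): empty -> OK
  offset (0,3) -> (2,4): empty -> OK
All cells valid: yes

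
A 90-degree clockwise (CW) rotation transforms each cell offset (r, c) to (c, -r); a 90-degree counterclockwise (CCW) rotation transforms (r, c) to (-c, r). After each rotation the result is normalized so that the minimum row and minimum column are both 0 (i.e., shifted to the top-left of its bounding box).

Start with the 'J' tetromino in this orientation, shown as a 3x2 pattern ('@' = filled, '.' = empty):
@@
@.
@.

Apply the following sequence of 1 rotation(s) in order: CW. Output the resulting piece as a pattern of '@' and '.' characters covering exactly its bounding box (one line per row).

Answer: @@@
..@

Derivation:
Start:
@@
@.
@.
After rotation 1 (CW):
@@@
..@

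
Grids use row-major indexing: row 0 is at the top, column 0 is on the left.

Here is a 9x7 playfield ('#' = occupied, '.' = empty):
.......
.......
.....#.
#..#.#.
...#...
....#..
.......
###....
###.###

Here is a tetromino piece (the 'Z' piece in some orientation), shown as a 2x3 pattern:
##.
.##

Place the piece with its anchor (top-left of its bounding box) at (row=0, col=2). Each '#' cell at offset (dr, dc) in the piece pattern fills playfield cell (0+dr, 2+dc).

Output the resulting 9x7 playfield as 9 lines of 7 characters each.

Fill (0+0,2+0) = (0,2)
Fill (0+0,2+1) = (0,3)
Fill (0+1,2+1) = (1,3)
Fill (0+1,2+2) = (1,4)

Answer: ..##...
...##..
.....#.
#..#.#.
...#...
....#..
.......
###....
###.###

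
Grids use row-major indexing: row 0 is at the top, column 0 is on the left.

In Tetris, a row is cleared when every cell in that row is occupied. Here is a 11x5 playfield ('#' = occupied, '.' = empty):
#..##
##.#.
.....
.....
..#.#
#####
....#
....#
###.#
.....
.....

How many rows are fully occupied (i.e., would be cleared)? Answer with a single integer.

Answer: 1

Derivation:
Check each row:
  row 0: 2 empty cells -> not full
  row 1: 2 empty cells -> not full
  row 2: 5 empty cells -> not full
  row 3: 5 empty cells -> not full
  row 4: 3 empty cells -> not full
  row 5: 0 empty cells -> FULL (clear)
  row 6: 4 empty cells -> not full
  row 7: 4 empty cells -> not full
  row 8: 1 empty cell -> not full
  row 9: 5 empty cells -> not full
  row 10: 5 empty cells -> not full
Total rows cleared: 1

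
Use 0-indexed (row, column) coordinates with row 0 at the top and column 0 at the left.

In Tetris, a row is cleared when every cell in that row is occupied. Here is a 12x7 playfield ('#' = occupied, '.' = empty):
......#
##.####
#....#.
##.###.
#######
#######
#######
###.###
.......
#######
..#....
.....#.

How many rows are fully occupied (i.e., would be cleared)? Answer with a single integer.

Answer: 4

Derivation:
Check each row:
  row 0: 6 empty cells -> not full
  row 1: 1 empty cell -> not full
  row 2: 5 empty cells -> not full
  row 3: 2 empty cells -> not full
  row 4: 0 empty cells -> FULL (clear)
  row 5: 0 empty cells -> FULL (clear)
  row 6: 0 empty cells -> FULL (clear)
  row 7: 1 empty cell -> not full
  row 8: 7 empty cells -> not full
  row 9: 0 empty cells -> FULL (clear)
  row 10: 6 empty cells -> not full
  row 11: 6 empty cells -> not full
Total rows cleared: 4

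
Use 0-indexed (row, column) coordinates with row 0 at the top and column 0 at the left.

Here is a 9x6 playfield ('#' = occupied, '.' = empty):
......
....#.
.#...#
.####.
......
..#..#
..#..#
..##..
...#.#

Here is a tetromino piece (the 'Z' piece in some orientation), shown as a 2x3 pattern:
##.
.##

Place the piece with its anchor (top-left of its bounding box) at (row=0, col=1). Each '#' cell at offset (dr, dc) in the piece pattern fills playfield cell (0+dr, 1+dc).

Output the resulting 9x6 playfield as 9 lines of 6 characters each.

Fill (0+0,1+0) = (0,1)
Fill (0+0,1+1) = (0,2)
Fill (0+1,1+1) = (1,2)
Fill (0+1,1+2) = (1,3)

Answer: .##...
..###.
.#...#
.####.
......
..#..#
..#..#
..##..
...#.#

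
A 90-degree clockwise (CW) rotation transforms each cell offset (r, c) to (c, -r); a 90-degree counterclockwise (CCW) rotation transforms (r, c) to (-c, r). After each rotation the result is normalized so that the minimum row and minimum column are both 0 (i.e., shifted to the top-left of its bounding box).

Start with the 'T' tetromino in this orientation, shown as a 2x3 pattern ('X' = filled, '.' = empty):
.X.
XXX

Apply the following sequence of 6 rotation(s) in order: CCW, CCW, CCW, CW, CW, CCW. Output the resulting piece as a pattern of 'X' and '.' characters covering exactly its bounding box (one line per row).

Start:
.X.
XXX
After rotation 1 (CCW):
.X
XX
.X
After rotation 2 (CCW):
XXX
.X.
After rotation 3 (CCW):
X.
XX
X.
After rotation 4 (CW):
XXX
.X.
After rotation 5 (CW):
.X
XX
.X
After rotation 6 (CCW):
XXX
.X.

Answer: XXX
.X.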